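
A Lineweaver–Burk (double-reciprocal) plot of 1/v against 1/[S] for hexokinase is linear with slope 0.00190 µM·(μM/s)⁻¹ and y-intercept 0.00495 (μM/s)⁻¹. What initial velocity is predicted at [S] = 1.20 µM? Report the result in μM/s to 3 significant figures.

153 μM/s

The y-intercept is 1/Vmax, so Vmax = 1/0.00495 = 202 μM/s.
The slope is Km/Vmax, so Km = 0.00190 × 202 = 0.384 µM.
Then v = 202 × 1.20/(0.384 + 1.20) = 153 μM/s.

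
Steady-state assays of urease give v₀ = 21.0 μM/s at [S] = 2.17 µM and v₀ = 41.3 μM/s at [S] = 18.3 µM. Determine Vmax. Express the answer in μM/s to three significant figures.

47.5 μM/s

In reciprocal form, 1/v = (Km/Vmax)·(1/[S]) + 1/Vmax. The two points give (1/[S], 1/v) = (0.4608, 0.04762) and (0.05464, 0.02421).
Slope = (0.04762 − 0.02421)/(0.4608 − 0.05464) = 0.05762; intercept = 0.04762 − 0.05762×0.4608 = 0.02106.
Vmax = 1/intercept = 47.5 μM/s; Km = slope × Vmax = 0.05762 × 47.5 = 2.74 µM.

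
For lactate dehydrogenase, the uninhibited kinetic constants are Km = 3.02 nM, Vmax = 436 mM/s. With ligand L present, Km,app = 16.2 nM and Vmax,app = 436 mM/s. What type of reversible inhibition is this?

Km increases (3.02 → 16.2 nM) while Vmax is unchanged — the hallmark of competitive inhibition.

competitive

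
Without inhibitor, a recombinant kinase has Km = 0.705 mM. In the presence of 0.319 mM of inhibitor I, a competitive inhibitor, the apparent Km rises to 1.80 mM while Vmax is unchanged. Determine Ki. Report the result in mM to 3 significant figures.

Competitive: Km,app = α·Km with α = 1 + [I]/Ki.
α = Km,app/Km = 1.80/0.705 = 2.553.
Ki = [I]/(α − 1) = 0.319/1.553 = 0.205 mM.

0.205 mM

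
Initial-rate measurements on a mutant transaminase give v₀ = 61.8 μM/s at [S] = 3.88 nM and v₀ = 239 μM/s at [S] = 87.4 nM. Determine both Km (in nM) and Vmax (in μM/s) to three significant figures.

From v = Vmax[S]/(Km+[S]), each point gives Vmax = v(Km+[S])/[S].
Equating: 61.8(Km+3.88)/3.88 = 239(Km+87.4)/87.4.
15.93·Km + 61.8 = 2.735·Km + 239, so (15.93 − 2.735)·Km = 239 − 61.8.
Km = 177.2/13.19 = 13.4 nM; then Vmax = 61.8(13.4+3.88)/3.88 = 276 μM/s.

Km = 13.4 nM; Vmax = 276 μM/s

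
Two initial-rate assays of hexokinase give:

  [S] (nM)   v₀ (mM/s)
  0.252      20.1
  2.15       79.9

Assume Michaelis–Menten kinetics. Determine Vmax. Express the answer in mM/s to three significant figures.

132 mM/s

In reciprocal form, 1/v = (Km/Vmax)·(1/[S]) + 1/Vmax. The two points give (1/[S], 1/v) = (3.968, 0.04975) and (0.4651, 0.01252).
Slope = (0.04975 − 0.01252)/(3.968 − 0.4651) = 0.01063; intercept = 0.04975 − 0.01063×3.968 = 0.007572.
Vmax = 1/intercept = 132 mM/s; Km = slope × Vmax = 0.01063 × 132 = 1.40 nM.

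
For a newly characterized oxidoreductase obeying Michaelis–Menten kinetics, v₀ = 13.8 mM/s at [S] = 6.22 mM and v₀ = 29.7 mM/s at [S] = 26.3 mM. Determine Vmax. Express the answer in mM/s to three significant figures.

46.2 mM/s

From v = Vmax[S]/(Km+[S]), each point gives Vmax = v(Km+[S])/[S].
Equating: 13.8(Km+6.22)/6.22 = 29.7(Km+26.3)/26.3.
2.219·Km + 13.8 = 1.129·Km + 29.7, so (2.219 − 1.129)·Km = 29.7 − 13.8.
Km = 15.90/1.089 = 14.6 mM; then Vmax = 13.8(14.6+6.22)/6.22 = 46.2 mM/s.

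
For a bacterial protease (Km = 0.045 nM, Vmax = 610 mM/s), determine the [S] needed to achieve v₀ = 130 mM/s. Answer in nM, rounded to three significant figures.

0.0122 nM

The required fractional saturation is v/Vmax = 130/610 = 0.2131.
Then [S]/(Km+[S]) = 0.2131 ⇒ [S] = 0.045 × 0.2131/(1 − 0.2131) = 0.0122 nM.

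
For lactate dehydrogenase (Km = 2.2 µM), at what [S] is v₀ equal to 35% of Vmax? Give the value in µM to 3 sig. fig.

v/Vmax = [S]/(Km+[S]) = 0.35, so [S] = Km·0.35/(1 − 0.35) = 2.2 × 0.5385.
[S] = 1.18 µM.

1.18 µM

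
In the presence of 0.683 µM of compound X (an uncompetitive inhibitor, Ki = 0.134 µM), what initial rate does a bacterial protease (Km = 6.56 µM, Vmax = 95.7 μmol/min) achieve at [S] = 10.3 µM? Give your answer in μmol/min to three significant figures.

With α = 1 + [I]/Ki = 1 + 0.683/0.134 = 6.097, the uncompetitive rate law is v = (Vmax/α)·[S] / (Km/α + [S]).
v = (95.7/6.097)×10.3 / (6.56/6.097 + 10.3) = 161.7/11.38 = 14.2 μmol/min.

14.2 μmol/min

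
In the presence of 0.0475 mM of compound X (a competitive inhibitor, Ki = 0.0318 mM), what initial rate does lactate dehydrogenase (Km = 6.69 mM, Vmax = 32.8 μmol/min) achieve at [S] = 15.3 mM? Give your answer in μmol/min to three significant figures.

α = 1 + [I]/Ki = 1 + 0.0475/0.0318 = 2.494.
For a competitive inhibitor, Vmax is unchanged and the apparent Km becomes α·Km: Km,app = 16.7 mM, Vmax,app = 32.8 μmol/min.
v = Vmax,app·[S]/(Km,app + [S]) = 32.8 × 15.3/(16.7 + 15.3) = 15.7 μmol/min.

15.7 μmol/min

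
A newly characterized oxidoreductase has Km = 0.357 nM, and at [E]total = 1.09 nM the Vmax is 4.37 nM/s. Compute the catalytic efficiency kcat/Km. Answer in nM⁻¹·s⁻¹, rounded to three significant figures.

kcat = Vmax/[E]total = 4.37/1.09 = 4.01 s⁻¹.
kcat/Km = 4.01/0.357 = 11.2 nM⁻¹·s⁻¹.

11.2 nM⁻¹·s⁻¹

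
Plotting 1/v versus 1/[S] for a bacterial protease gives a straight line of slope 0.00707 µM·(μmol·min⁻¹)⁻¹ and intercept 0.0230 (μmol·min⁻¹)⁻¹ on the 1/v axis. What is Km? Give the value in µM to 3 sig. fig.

y-intercept = 1/Vmax ⇒ Vmax = 43.5 μmol·min⁻¹; slope = Km/Vmax ⇒ Km = slope × Vmax.
Km = 0.00707 × 43.5 = 0.307 µM.

0.307 µM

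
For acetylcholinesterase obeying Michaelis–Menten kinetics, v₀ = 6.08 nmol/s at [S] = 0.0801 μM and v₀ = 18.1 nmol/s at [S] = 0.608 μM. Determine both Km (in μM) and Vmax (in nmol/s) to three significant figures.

Km = 0.261 μM; Vmax = 25.9 nmol/s

In reciprocal form, 1/v = (Km/Vmax)·(1/[S]) + 1/Vmax. The two points give (1/[S], 1/v) = (12.48, 0.1645) and (1.645, 0.05525).
Slope = (0.1645 − 0.05525)/(12.48 − 1.645) = 0.01008; intercept = 0.1645 − 0.01008×12.48 = 0.03868.
Vmax = 1/intercept = 25.9 nmol/s; Km = slope × Vmax = 0.01008 × 25.9 = 0.261 μM.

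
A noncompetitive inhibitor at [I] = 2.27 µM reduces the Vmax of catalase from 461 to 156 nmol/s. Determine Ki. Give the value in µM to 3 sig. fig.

1.16 µM

Noncompetitive: Vmax,app = Vmax/α with α = 1 + [I]/Ki.
α = Vmax/Vmax,app = 461/156 = 2.955.
Since α = 1 + [I]/Ki, [I]/Ki = 2.955 − 1 = 1.955 and Ki = 2.27/1.955 = 1.16 µM.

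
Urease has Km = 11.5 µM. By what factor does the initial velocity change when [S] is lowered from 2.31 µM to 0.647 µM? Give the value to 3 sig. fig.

0.318

The fractional saturations are [S]/(Km+[S]) = 2.31/13.81 = 0.1673 and 0.647/12.15 = 0.05326.
v₂/v₁ is just their ratio: 0.05326/0.1673 = 0.318.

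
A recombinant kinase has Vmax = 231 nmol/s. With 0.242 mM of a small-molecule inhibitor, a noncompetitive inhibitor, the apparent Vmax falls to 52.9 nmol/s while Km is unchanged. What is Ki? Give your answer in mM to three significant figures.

Noncompetitive: Vmax,app = Vmax/α with α = 1 + [I]/Ki.
α = Vmax/Vmax,app = 231/52.9 = 4.367.
Ki = [I]/(α − 1) = 0.242/3.367 = 0.0719 mM.

0.0719 mM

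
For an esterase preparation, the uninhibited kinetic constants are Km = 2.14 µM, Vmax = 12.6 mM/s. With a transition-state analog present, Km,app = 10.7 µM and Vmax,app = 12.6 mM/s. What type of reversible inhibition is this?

competitive

Km increases (2.14 → 10.7 µM) while Vmax is unchanged — the hallmark of competitive inhibition.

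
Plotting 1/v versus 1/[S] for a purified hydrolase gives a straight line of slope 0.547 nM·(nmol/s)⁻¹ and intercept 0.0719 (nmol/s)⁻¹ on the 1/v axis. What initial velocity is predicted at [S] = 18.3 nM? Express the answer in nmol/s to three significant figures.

The y-intercept is 1/Vmax, so Vmax = 1/0.0719 = 13.9 nmol/s.
The slope is Km/Vmax, so Km = 0.547 × 13.9 = 7.61 nM.
Then v = 13.9 × 18.3/(7.61 + 18.3) = 9.82 nmol/s.

9.82 nmol/s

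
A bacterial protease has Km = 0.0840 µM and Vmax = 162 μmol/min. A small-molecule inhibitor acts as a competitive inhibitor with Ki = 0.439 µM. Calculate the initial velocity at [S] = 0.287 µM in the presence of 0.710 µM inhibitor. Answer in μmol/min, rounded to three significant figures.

α = 1 + [I]/Ki = 1 + 0.710/0.439 = 2.617.
For a competitive inhibitor, Vmax is unchanged and the apparent Km becomes α·Km: Km,app = 0.220 µM, Vmax,app = 162 μmol/min.
v = Vmax,app·[S]/(Km,app + [S]) = 162 × 0.287/(0.220 + 0.287) = 91.7 μmol/min.

91.7 μmol/min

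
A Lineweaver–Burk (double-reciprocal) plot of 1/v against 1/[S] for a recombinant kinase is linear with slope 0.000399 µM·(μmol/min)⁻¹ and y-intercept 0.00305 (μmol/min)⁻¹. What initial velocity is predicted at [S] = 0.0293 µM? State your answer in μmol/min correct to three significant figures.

60.0 μmol/min

The y-intercept is 1/Vmax, so Vmax = 1/0.00305 = 328 μmol/min.
The slope is Km/Vmax, so Km = 0.000399 × 328 = 0.131 µM.
Then v = 328 × 0.0293/(0.131 + 0.0293) = 60.0 μmol/min.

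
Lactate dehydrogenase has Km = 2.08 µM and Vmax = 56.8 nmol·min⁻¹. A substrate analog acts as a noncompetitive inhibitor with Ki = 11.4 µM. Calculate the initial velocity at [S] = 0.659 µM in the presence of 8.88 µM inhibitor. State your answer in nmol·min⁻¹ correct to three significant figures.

7.68 nmol·min⁻¹

α = 1 + [I]/Ki = 1 + 8.88/11.4 = 1.779.
For a noncompetitive inhibitor, Vmax is reduced to Vmax/α while Km is unchanged: Km,app = 2.08 µM, Vmax,app = 31.9 nmol·min⁻¹.
v = Vmax,app·[S]/(Km,app + [S]) = 31.9 × 0.659/(2.08 + 0.659) = 7.68 nmol·min⁻¹.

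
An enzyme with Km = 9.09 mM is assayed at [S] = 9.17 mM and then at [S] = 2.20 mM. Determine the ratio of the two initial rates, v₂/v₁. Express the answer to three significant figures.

Since Vmax cancels, v₂/v₁ = [S]₂(Km+[S]₁) / [S]₁(Km+[S]₂).
= 2.20×(9.09+9.17) / (9.17×(9.09+2.20)) = 40.17/103.5 = 0.388.

0.388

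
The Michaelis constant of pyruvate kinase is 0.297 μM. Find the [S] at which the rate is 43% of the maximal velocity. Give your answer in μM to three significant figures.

v/Vmax = [S]/(Km+[S]) = 0.43, so [S] = Km·0.43/(1 − 0.43) = 0.297 × 0.7544.
[S] = 0.224 μM.

0.224 μM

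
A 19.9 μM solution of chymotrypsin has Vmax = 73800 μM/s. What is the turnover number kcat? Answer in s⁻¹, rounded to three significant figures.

kcat = Vmax/[E]total = 73800 μM/s / 19.9 μM = 3710 s⁻¹.

3710 s⁻¹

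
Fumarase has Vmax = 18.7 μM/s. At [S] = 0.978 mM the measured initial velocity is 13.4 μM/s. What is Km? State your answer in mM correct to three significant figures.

0.387 mM

From v = Vmax[S]/(Km+[S]), Km = [S](Vmax − v)/v.
Km = 0.978 × (18.7 − 13.4) / 13.4 = 5.183/13.4 = 0.387 mM.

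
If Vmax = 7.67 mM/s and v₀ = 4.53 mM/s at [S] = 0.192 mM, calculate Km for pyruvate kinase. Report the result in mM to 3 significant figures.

0.133 mM

v/Vmax = 4.53/7.67 = 0.5906 = [S]/(Km+[S]).
So Km + [S] = [S]/0.5906 = 0.3251 mM, giving Km = 0.3251 − 0.192 = 0.133 mM.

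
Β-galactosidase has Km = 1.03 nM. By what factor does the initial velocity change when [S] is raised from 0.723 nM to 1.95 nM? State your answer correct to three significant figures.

1.59

The fractional saturations are [S]/(Km+[S]) = 0.723/1.753 = 0.4124 and 1.95/2.980 = 0.6544.
v₂/v₁ is just their ratio: 0.6544/0.4124 = 1.59.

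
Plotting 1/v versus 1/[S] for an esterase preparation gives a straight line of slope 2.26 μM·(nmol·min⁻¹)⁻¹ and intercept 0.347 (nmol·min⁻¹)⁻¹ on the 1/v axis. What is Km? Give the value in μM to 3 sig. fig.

y-intercept = 1/Vmax ⇒ Vmax = 2.88 nmol·min⁻¹; slope = Km/Vmax ⇒ Km = slope × Vmax.
Km = 2.26 × 2.88 = 6.51 μM.

6.51 μM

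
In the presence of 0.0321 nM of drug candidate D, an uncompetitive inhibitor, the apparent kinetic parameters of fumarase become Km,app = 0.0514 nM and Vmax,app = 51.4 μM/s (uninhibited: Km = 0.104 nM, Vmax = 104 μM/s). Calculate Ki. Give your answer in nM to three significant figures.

Uncompetitive: Vmax,app = Vmax/α (and Km,app = Km/α) with α = 1 + [I]/Ki.
α = Vmax/Vmax,app = 104/51.4 = 2.023.
Since α = 1 + [I]/Ki, [I]/Ki = 2.023 − 1 = 1.023 and Ki = 0.0321/1.023 = 0.0314 nM.

0.0314 nM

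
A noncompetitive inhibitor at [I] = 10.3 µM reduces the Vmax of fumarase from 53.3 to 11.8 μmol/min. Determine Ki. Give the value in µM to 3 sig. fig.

Noncompetitive: Vmax,app = Vmax/α with α = 1 + [I]/Ki.
α = Vmax/Vmax,app = 53.3/11.8 = 4.517.
Ki = [I]/(α − 1) = 10.3/3.517 = 2.93 µM.

2.93 µM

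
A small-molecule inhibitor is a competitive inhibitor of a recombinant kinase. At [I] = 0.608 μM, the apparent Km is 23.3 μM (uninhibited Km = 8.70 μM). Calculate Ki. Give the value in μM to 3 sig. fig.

Competitive: Km,app = α·Km with α = 1 + [I]/Ki.
α = Km,app/Km = 23.3/8.70 = 2.678.
Ki = [I]/(α − 1) = 0.608/1.678 = 0.362 μM.

0.362 μM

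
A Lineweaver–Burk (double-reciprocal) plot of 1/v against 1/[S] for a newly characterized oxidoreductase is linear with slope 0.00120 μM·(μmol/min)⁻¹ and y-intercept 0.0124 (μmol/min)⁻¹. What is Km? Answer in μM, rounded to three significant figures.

y-intercept = 1/Vmax ⇒ Vmax = 80.6 μmol/min; slope = Km/Vmax ⇒ Km = slope × Vmax.
Km = 0.00120 × 80.6 = 0.0968 μM.

0.0968 μM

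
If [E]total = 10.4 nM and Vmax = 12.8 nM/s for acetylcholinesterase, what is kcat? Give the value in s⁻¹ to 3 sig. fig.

kcat = Vmax/[E]total = 12.8 nM/s / 10.4 nM = 1.23 s⁻¹.

1.23 s⁻¹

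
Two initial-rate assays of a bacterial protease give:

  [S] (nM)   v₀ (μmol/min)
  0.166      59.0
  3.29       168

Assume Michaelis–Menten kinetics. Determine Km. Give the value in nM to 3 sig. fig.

0.358 nM

From v = Vmax[S]/(Km+[S]), each point gives Vmax = v(Km+[S])/[S].
Equating: 59.0(Km+0.166)/0.166 = 168(Km+3.29)/3.29.
355.4·Km + 59.0 = 51.06·Km + 168, so (355.4 − 51.06)·Km = 168 − 59.0.
Km = 109.0/304.4 = 0.358 nM; then Vmax = 59.0(0.358+0.166)/0.166 = 186 μmol/min.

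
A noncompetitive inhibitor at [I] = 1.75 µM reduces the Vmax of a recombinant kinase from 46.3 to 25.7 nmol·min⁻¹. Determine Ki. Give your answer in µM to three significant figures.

2.18 µM

Noncompetitive: Vmax,app = Vmax/α with α = 1 + [I]/Ki.
α = Vmax/Vmax,app = 46.3/25.7 = 1.802.
Since α = 1 + [I]/Ki, [I]/Ki = 1.802 − 1 = 0.8016 and Ki = 1.75/0.8016 = 2.18 µM.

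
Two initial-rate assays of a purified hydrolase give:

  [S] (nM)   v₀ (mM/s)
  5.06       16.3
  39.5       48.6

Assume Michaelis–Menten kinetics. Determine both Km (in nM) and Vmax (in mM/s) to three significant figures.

In reciprocal form, 1/v = (Km/Vmax)·(1/[S]) + 1/Vmax. The two points give (1/[S], 1/v) = (0.1976, 0.06135) and (0.02532, 0.02058).
Slope = (0.06135 − 0.02058)/(0.1976 − 0.02532) = 0.2366; intercept = 0.06135 − 0.2366×0.1976 = 0.01459.
Vmax = 1/intercept = 68.6 mM/s; Km = slope × Vmax = 0.2366 × 68.6 = 16.2 nM.

Km = 16.2 nM; Vmax = 68.6 mM/s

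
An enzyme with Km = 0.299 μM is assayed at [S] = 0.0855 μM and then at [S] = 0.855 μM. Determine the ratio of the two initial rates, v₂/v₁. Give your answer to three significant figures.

3.33

The fractional saturations are [S]/(Km+[S]) = 0.0855/0.3845 = 0.2224 and 0.855/1.154 = 0.7409.
v₂/v₁ is just their ratio: 0.7409/0.2224 = 3.33.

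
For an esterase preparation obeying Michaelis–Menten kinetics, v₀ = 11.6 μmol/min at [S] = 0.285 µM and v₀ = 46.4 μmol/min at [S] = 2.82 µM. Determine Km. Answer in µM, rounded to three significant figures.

1.44 µM

From v = Vmax[S]/(Km+[S]), each point gives Vmax = v(Km+[S])/[S].
Equating: 11.6(Km+0.285)/0.285 = 46.4(Km+2.82)/2.82.
40.70·Km + 11.6 = 16.45·Km + 46.4, so (40.70 − 16.45)·Km = 46.4 − 11.6.
Km = 34.80/24.25 = 1.44 µM; then Vmax = 11.6(1.44+0.285)/0.285 = 70.0 μmol/min.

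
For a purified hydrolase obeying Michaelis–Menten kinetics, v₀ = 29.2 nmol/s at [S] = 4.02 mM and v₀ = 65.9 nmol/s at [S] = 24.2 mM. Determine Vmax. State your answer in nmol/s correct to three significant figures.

From v = Vmax[S]/(Km+[S]), each point gives Vmax = v(Km+[S])/[S].
Equating: 29.2(Km+4.02)/4.02 = 65.9(Km+24.2)/24.2.
7.264·Km + 29.2 = 2.723·Km + 65.9, so (7.264 − 2.723)·Km = 65.9 − 29.2.
Km = 36.70/4.541 = 8.08 mM; then Vmax = 29.2(8.08+4.02)/4.02 = 87.9 nmol/s.

87.9 nmol/s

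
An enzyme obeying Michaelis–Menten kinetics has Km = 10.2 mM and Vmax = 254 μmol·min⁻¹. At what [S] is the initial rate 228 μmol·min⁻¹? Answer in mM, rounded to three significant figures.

The required fractional saturation is v/Vmax = 228/254 = 0.8976.
Then [S]/(Km+[S]) = 0.8976 ⇒ [S] = 10.2 × 0.8976/(1 − 0.8976) = 89.4 mM.

89.4 mM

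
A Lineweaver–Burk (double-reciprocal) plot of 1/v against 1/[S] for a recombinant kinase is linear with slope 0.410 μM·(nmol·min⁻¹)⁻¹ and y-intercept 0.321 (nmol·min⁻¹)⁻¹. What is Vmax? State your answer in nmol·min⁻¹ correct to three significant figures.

The y-intercept of a Lineweaver–Burk plot equals 1/Vmax, so Vmax = 1/0.321 = 3.12 nmol·min⁻¹.

3.12 nmol·min⁻¹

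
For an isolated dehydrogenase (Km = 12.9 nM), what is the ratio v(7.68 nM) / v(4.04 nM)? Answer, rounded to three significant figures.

1.56

Since Vmax cancels, v₂/v₁ = [S]₂(Km+[S]₁) / [S]₁(Km+[S]₂).
= 7.68×(12.9+4.04) / (4.04×(12.9+7.68)) = 130.1/83.14 = 1.56.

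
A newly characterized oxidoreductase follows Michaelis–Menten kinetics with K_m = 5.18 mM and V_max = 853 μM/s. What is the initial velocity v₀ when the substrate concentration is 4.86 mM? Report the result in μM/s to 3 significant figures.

413 μM/s

[S]/(Km+[S]) = 4.86/10.04 = 0.4841, the fractional saturation.
v = 0.4841 × Vmax = 0.4841 × 853 = 413 μM/s.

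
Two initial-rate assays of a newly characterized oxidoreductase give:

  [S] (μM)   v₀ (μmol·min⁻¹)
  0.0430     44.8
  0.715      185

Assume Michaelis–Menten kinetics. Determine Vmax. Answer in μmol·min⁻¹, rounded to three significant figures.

From v = Vmax[S]/(Km+[S]), each point gives Vmax = v(Km+[S])/[S].
Equating: 44.8(Km+0.0430)/0.0430 = 185(Km+0.715)/0.715.
1042·Km + 44.8 = 258.7·Km + 185, so (1042 − 258.7)·Km = 185 − 44.8.
Km = 140.2/783.1 = 0.179 μM; then Vmax = 44.8(0.179+0.0430)/0.0430 = 231 μmol·min⁻¹.

231 μmol·min⁻¹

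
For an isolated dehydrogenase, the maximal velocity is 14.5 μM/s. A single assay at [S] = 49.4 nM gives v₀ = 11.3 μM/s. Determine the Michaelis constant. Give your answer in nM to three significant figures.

14.0 nM

v/Vmax = 11.3/14.5 = 0.7793 = [S]/(Km+[S]).
So Km + [S] = [S]/0.7793 = 63.39 nM, giving Km = 63.39 − 49.4 = 14.0 nM.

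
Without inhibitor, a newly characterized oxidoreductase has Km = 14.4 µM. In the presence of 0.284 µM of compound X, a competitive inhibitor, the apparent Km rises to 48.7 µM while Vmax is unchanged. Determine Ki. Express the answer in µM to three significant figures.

Competitive: Km,app = α·Km with α = 1 + [I]/Ki.
α = Km,app/Km = 48.7/14.4 = 3.382.
Ki = [I]/(α − 1) = 0.284/2.382 = 0.119 µM.

0.119 µM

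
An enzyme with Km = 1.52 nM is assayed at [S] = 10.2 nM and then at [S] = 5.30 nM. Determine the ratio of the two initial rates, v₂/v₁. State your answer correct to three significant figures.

0.893

The fractional saturations are [S]/(Km+[S]) = 10.2/11.72 = 0.8703 and 5.30/6.820 = 0.7771.
v₂/v₁ is just their ratio: 0.7771/0.8703 = 0.893.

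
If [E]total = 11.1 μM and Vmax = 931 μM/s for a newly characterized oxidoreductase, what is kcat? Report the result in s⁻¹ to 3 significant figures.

83.9 s⁻¹

kcat = Vmax/[E]total = 931 μM/s / 11.1 μM = 83.9 s⁻¹.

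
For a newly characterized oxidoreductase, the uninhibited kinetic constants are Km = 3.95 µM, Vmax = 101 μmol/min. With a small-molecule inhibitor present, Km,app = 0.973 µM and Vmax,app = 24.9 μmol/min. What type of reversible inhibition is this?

Both Km and Vmax decrease by the same factor (~4.06-fold) — characteristic of uncompetitive inhibition.

uncompetitive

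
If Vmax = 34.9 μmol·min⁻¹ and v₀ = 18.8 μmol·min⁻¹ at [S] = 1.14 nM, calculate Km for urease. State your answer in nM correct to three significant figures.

From v = Vmax[S]/(Km+[S]), Km = [S](Vmax − v)/v.
Km = 1.14 × (34.9 − 18.8) / 18.8 = 18.35/18.8 = 0.976 nM.

0.976 nM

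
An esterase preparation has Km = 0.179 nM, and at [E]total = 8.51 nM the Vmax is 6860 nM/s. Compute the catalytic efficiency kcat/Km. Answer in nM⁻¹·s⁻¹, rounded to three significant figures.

kcat = Vmax/[E]total = 6860/8.51 = 806 s⁻¹.
kcat/Km = 806/0.179 = 4500 nM⁻¹·s⁻¹.

4500 nM⁻¹·s⁻¹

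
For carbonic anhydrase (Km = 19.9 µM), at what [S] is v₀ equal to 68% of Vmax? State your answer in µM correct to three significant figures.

42.3 µM

v/Vmax = [S]/(Km+[S]) = 0.68, so [S] = Km·0.68/(1 − 0.68) = 19.9 × 2.125.
[S] = 42.3 µM.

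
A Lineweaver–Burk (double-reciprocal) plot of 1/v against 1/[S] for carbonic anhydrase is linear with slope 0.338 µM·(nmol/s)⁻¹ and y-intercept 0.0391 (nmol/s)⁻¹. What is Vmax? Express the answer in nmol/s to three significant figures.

25.6 nmol/s

The y-intercept of a Lineweaver–Burk plot equals 1/Vmax, so Vmax = 1/0.0391 = 25.6 nmol/s.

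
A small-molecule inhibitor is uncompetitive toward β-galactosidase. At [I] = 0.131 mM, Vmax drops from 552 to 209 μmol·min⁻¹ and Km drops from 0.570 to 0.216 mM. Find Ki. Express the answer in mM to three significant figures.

0.0798 mM

Uncompetitive: Vmax,app = Vmax/α (and Km,app = Km/α) with α = 1 + [I]/Ki.
α = Vmax/Vmax,app = 552/209 = 2.641.
Ki = [I]/(α − 1) = 0.131/1.641 = 0.0798 mM.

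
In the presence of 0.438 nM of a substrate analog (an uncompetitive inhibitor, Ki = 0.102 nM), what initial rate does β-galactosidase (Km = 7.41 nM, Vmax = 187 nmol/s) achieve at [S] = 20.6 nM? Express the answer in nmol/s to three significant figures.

33.1 nmol/s

With α = 1 + [I]/Ki = 1 + 0.438/0.102 = 5.294, the uncompetitive rate law is v = (Vmax/α)·[S] / (Km/α + [S]).
v = (187/5.294)×20.6 / (7.41/5.294 + 20.6) = 727.6/22.00 = 33.1 nmol/s.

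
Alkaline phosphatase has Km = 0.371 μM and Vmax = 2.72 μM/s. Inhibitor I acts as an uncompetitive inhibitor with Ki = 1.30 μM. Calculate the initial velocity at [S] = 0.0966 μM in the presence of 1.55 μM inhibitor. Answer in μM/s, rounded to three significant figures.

0.451 μM/s

With α = 1 + [I]/Ki = 1 + 1.55/1.30 = 2.192, the uncompetitive rate law is v = (Vmax/α)·[S] / (Km/α + [S]).
v = (2.72/2.192)×0.0966 / (0.371/2.192 + 0.0966) = 0.1199/0.2658 = 0.451 μM/s.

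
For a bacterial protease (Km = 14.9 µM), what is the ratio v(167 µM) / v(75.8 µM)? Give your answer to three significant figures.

1.10

Since Vmax cancels, v₂/v₁ = [S]₂(Km+[S]₁) / [S]₁(Km+[S]₂).
= 167×(14.9+75.8) / (75.8×(14.9+167)) = 15150/13790 = 1.10.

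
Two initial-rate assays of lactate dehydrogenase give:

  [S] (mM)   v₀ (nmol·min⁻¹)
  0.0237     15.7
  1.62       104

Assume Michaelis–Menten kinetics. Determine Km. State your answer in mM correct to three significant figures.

0.148 mM

From v = Vmax[S]/(Km+[S]), each point gives Vmax = v(Km+[S])/[S].
Equating: 15.7(Km+0.0237)/0.0237 = 104(Km+1.62)/1.62.
662.4·Km + 15.7 = 64.20·Km + 104, so (662.4 − 64.20)·Km = 104 − 15.7.
Km = 88.30/598.2 = 0.148 mM; then Vmax = 15.7(0.148+0.0237)/0.0237 = 113 nmol·min⁻¹.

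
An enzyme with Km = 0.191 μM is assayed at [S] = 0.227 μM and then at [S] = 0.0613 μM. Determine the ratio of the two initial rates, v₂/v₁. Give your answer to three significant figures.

0.447

Since Vmax cancels, v₂/v₁ = [S]₂(Km+[S]₁) / [S]₁(Km+[S]₂).
= 0.0613×(0.191+0.227) / (0.227×(0.191+0.0613)) = 0.02562/0.05727 = 0.447.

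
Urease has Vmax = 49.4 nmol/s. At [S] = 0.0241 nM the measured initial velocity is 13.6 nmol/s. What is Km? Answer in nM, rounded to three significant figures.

From v = Vmax[S]/(Km+[S]), Km = [S](Vmax − v)/v.
Km = 0.0241 × (49.4 − 13.6) / 13.6 = 0.8628/13.6 = 0.0634 nM.

0.0634 nM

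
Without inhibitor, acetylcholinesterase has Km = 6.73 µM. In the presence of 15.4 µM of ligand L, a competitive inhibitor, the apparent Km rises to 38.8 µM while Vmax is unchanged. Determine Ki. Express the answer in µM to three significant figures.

3.23 µM

Competitive: Km,app = α·Km with α = 1 + [I]/Ki.
α = Km,app/Km = 38.8/6.73 = 5.765.
Ki = [I]/(α − 1) = 15.4/4.765 = 3.23 µM.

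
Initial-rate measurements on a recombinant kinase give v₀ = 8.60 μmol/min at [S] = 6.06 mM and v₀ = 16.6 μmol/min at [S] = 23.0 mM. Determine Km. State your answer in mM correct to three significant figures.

From v = Vmax[S]/(Km+[S]), each point gives Vmax = v(Km+[S])/[S].
Equating: 8.60(Km+6.06)/6.06 = 16.6(Km+23.0)/23.0.
1.419·Km + 8.60 = 0.7217·Km + 16.6, so (1.419 − 0.7217)·Km = 16.6 − 8.60.
Km = 8.000/0.6974 = 11.5 mM; then Vmax = 8.60(11.5+6.06)/6.06 = 24.9 μmol/min.

11.5 mM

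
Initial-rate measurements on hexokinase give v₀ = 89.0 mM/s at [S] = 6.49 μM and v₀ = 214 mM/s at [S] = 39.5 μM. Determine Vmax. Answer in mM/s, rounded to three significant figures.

296 mM/s

From v = Vmax[S]/(Km+[S]), each point gives Vmax = v(Km+[S])/[S].
Equating: 89.0(Km+6.49)/6.49 = 214(Km+39.5)/39.5.
13.71·Km + 89.0 = 5.418·Km + 214, so (13.71 − 5.418)·Km = 214 − 89.0.
Km = 125.0/8.296 = 15.1 μM; then Vmax = 89.0(15.1+6.49)/6.49 = 296 mM/s.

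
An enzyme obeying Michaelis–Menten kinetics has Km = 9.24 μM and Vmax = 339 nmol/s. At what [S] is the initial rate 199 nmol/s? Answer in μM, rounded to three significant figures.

Rearranging v = Vmax[S]/(Km+[S]) gives [S] = Km·v/(Vmax − v).
[S] = 9.24 × 199 / (339 − 199) = 1839/140.0 = 13.1 μM.

13.1 μM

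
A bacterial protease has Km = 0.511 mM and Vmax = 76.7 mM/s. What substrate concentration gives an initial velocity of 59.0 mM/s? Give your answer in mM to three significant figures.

Rearranging v = Vmax[S]/(Km+[S]) gives [S] = Km·v/(Vmax − v).
[S] = 0.511 × 59.0 / (76.7 − 59.0) = 30.15/17.70 = 1.70 mM.

1.70 mM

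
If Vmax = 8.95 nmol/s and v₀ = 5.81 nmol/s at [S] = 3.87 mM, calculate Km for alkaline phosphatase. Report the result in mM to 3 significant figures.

From v = Vmax[S]/(Km+[S]), Km = [S](Vmax − v)/v.
Km = 3.87 × (8.95 − 5.81) / 5.81 = 12.15/5.81 = 2.09 mM.

2.09 mM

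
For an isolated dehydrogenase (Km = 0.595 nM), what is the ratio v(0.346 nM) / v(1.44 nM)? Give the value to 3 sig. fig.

0.520

The fractional saturations are [S]/(Km+[S]) = 1.44/2.035 = 0.7076 and 0.346/0.9410 = 0.3677.
v₂/v₁ is just their ratio: 0.3677/0.7076 = 0.520.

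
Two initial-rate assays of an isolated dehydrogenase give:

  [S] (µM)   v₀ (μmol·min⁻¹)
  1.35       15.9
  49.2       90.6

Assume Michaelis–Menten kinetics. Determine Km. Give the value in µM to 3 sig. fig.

In reciprocal form, 1/v = (Km/Vmax)·(1/[S]) + 1/Vmax. The two points give (1/[S], 1/v) = (0.7407, 0.06289) and (0.02033, 0.01104).
Slope = (0.06289 − 0.01104)/(0.7407 − 0.02033) = 0.07198; intercept = 0.06289 − 0.07198×0.7407 = 0.009575.
Vmax = 1/intercept = 104 μmol·min⁻¹; Km = slope × Vmax = 0.07198 × 104 = 7.52 µM.

7.52 µM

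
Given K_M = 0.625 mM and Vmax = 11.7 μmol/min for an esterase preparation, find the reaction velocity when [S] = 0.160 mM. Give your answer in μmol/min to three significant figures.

2.38 μmol/min

[S]/(Km+[S]) = 0.160/0.7850 = 0.2038, the fractional saturation.
v = 0.2038 × Vmax = 0.2038 × 11.7 = 2.38 μmol/min.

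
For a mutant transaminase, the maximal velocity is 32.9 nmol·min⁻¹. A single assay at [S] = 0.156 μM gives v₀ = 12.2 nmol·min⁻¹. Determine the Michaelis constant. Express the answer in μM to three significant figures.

0.265 μM

From v = Vmax[S]/(Km+[S]), Km = [S](Vmax − v)/v.
Km = 0.156 × (32.9 − 12.2) / 12.2 = 3.229/12.2 = 0.265 μM.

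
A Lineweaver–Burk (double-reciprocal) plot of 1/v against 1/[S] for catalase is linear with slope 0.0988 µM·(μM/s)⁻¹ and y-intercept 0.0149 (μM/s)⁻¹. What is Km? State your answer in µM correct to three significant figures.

6.63 µM

y-intercept = 1/Vmax ⇒ Vmax = 67.1 μM/s; slope = Km/Vmax ⇒ Km = slope × Vmax.
Km = 0.0988 × 67.1 = 6.63 µM.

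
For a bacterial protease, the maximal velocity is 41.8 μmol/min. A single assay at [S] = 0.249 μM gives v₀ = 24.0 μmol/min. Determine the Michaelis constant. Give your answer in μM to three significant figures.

0.185 μM

v/Vmax = 24.0/41.8 = 0.5742 = [S]/(Km+[S]).
So Km + [S] = [S]/0.5742 = 0.4337 μM, giving Km = 0.4337 − 0.249 = 0.185 μM.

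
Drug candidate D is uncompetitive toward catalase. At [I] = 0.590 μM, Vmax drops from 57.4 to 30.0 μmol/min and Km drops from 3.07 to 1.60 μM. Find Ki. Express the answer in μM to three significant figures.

Uncompetitive: Vmax,app = Vmax/α (and Km,app = Km/α) with α = 1 + [I]/Ki.
α = Vmax/Vmax,app = 57.4/30.0 = 1.913.
Since α = 1 + [I]/Ki, [I]/Ki = 1.913 − 1 = 0.9133 and Ki = 0.590/0.9133 = 0.646 μM.

0.646 μM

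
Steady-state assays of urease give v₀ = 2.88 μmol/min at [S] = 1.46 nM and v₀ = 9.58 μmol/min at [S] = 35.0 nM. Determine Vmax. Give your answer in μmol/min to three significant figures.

10.7 μmol/min

From v = Vmax[S]/(Km+[S]), each point gives Vmax = v(Km+[S])/[S].
Equating: 2.88(Km+1.46)/1.46 = 9.58(Km+35.0)/35.0.
1.973·Km + 2.88 = 0.2737·Km + 9.58, so (1.973 − 0.2737)·Km = 9.58 − 2.88.
Km = 6.700/1.699 = 3.94 nM; then Vmax = 2.88(3.94+1.46)/1.46 = 10.7 μmol/min.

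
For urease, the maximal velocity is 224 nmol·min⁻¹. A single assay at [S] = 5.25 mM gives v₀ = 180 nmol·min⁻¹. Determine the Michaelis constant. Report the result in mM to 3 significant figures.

From v = Vmax[S]/(Km+[S]), Km = [S](Vmax − v)/v.
Km = 5.25 × (224 − 180) / 180 = 231.0/180 = 1.28 mM.

1.28 mM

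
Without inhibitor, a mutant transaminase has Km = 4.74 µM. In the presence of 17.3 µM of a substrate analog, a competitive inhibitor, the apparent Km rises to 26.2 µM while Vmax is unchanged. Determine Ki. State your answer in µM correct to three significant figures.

Competitive: Km,app = α·Km with α = 1 + [I]/Ki.
α = Km,app/Km = 26.2/4.74 = 5.527.
Ki = [I]/(α − 1) = 17.3/4.527 = 3.82 µM.

3.82 µM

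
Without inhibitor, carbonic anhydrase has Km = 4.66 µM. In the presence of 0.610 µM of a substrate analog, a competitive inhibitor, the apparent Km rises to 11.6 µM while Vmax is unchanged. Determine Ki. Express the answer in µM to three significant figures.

0.410 µM

Competitive: Km,app = α·Km with α = 1 + [I]/Ki.
α = Km,app/Km = 11.6/4.66 = 2.489.
Ki = [I]/(α − 1) = 0.610/1.489 = 0.410 µM.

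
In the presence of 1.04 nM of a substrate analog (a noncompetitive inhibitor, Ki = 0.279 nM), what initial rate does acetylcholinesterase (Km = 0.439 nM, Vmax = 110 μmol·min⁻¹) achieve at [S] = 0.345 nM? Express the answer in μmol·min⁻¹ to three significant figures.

With α = 1 + [I]/Ki = 1 + 1.04/0.279 = 4.728, the noncompetitive rate law is v = (Vmax/α)·[S] / (Km + [S]).
v = (110/4.728)×0.345 / (0.439 + 0.345) = 8.027/0.7840 = 10.2 μmol·min⁻¹.

10.2 μmol·min⁻¹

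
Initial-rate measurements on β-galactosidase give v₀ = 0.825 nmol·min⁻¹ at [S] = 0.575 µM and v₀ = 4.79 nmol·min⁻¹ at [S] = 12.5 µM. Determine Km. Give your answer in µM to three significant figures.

From v = Vmax[S]/(Km+[S]), each point gives Vmax = v(Km+[S])/[S].
Equating: 0.825(Km+0.575)/0.575 = 4.79(Km+12.5)/12.5.
1.435·Km + 0.825 = 0.3832·Km + 4.79, so (1.435 − 0.3832)·Km = 4.79 − 0.825.
Km = 3.965/1.052 = 3.77 µM; then Vmax = 0.825(3.77+0.575)/0.575 = 6.23 nmol·min⁻¹.

3.77 µM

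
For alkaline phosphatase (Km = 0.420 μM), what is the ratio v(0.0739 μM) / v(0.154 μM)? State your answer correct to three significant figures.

Since Vmax cancels, v₂/v₁ = [S]₂(Km+[S]₁) / [S]₁(Km+[S]₂).
= 0.0739×(0.420+0.154) / (0.154×(0.420+0.0739)) = 0.04242/0.07606 = 0.558.

0.558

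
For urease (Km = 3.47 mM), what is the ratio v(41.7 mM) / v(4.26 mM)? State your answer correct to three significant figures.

1.68

The fractional saturations are [S]/(Km+[S]) = 4.26/7.730 = 0.5511 and 41.7/45.17 = 0.9232.
v₂/v₁ is just their ratio: 0.9232/0.5511 = 1.68.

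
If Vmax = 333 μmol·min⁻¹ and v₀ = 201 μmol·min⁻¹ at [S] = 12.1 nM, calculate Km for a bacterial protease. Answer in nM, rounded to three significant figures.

7.95 nM

From v = Vmax[S]/(Km+[S]), Km = [S](Vmax − v)/v.
Km = 12.1 × (333 − 201) / 201 = 1597/201 = 7.95 nM.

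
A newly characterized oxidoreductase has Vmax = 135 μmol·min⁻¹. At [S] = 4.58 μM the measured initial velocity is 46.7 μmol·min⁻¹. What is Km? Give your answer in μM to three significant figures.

8.66 μM

From v = Vmax[S]/(Km+[S]), Km = [S](Vmax − v)/v.
Km = 4.58 × (135 − 46.7) / 46.7 = 404.4/46.7 = 8.66 μM.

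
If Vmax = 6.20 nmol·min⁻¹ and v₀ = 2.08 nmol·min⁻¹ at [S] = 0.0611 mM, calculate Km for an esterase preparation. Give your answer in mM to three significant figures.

0.121 mM

v/Vmax = 2.08/6.20 = 0.3355 = [S]/(Km+[S]).
So Km + [S] = [S]/0.3355 = 0.1821 mM, giving Km = 0.1821 − 0.0611 = 0.121 mM.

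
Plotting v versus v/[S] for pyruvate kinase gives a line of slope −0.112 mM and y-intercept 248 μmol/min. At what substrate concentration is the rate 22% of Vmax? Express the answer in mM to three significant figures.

The Eadie–Hofstee slope gives Km = 0.112 mM (slope = −Km).
v/Vmax = [S]/(Km+[S]) = 0.22 ⇒ [S] = Km·0.22/(1−0.22) = 0.112 × 0.2821 = 0.0316 mM.

0.0316 mM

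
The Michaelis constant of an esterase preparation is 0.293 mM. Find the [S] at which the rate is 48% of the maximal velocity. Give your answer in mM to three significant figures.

v/Vmax = [S]/(Km+[S]) = 0.48, so [S] = Km·0.48/(1 − 0.48) = 0.293 × 0.9231.
[S] = 0.270 mM.

0.270 mM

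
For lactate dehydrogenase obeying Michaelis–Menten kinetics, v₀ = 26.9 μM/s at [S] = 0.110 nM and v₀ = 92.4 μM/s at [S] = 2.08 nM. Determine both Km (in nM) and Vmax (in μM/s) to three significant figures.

Km = 0.327 nM; Vmax = 107 μM/s

From v = Vmax[S]/(Km+[S]), each point gives Vmax = v(Km+[S])/[S].
Equating: 26.9(Km+0.110)/0.110 = 92.4(Km+2.08)/2.08.
244.5·Km + 26.9 = 44.42·Km + 92.4, so (244.5 − 44.42)·Km = 92.4 − 26.9.
Km = 65.50/200.1 = 0.327 nM; then Vmax = 26.9(0.327+0.110)/0.110 = 107 μM/s.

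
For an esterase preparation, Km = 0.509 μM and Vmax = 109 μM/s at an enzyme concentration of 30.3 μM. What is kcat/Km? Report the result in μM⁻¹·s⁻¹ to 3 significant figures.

kcat = Vmax/[E]total = 109/30.3 = 3.60 s⁻¹.
kcat/Km = 3.60/0.509 = 7.07 μM⁻¹·s⁻¹.

7.07 μM⁻¹·s⁻¹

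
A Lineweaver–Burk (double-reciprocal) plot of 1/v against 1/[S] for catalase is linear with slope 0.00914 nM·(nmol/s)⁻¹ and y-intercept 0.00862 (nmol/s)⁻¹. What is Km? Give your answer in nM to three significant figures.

1.06 nM

y-intercept = 1/Vmax ⇒ Vmax = 116 nmol/s; slope = Km/Vmax ⇒ Km = slope × Vmax.
Km = 0.00914 × 116 = 1.06 nM.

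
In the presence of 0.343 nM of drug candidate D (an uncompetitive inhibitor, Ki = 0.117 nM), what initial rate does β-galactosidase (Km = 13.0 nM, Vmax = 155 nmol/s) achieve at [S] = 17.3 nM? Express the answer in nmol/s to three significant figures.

α = 1 + [I]/Ki = 1 + 0.343/0.117 = 3.932.
For an uncompetitive inhibitor, both parameters are divided by α, giving Vmax/α and Km/α: Km,app = 3.31 nM, Vmax,app = 39.4 nmol/s.
v = Vmax,app·[S]/(Km,app + [S]) = 39.4 × 17.3/(3.31 + 17.3) = 33.1 nmol/s.

33.1 nmol/s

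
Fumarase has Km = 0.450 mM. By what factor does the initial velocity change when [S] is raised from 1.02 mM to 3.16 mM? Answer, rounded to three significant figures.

1.26

Since Vmax cancels, v₂/v₁ = [S]₂(Km+[S]₁) / [S]₁(Km+[S]₂).
= 3.16×(0.450+1.02) / (1.02×(0.450+3.16)) = 4.645/3.682 = 1.26.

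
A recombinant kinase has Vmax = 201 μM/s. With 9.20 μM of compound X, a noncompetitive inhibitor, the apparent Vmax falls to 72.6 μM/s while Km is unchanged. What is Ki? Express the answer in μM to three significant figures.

Noncompetitive: Vmax,app = Vmax/α with α = 1 + [I]/Ki.
α = Vmax/Vmax,app = 201/72.6 = 2.769.
Since α = 1 + [I]/Ki, [I]/Ki = 2.769 − 1 = 1.769 and Ki = 9.20/1.769 = 5.20 μM.

5.20 μM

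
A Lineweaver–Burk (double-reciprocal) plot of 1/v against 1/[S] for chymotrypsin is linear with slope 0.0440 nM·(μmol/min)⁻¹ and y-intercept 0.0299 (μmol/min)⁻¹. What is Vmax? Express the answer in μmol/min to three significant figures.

The y-intercept of a Lineweaver–Burk plot equals 1/Vmax, so Vmax = 1/0.0299 = 33.4 μmol/min.

33.4 μmol/min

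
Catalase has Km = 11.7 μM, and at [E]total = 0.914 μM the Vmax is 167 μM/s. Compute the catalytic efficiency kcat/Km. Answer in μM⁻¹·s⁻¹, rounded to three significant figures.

kcat = Vmax/[E]total = 167/0.914 = 183 s⁻¹.
kcat/Km = 183/11.7 = 15.6 μM⁻¹·s⁻¹.

15.6 μM⁻¹·s⁻¹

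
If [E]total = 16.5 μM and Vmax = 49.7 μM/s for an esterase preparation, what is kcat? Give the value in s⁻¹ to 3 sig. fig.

kcat = Vmax/[E]total = 49.7 μM/s / 16.5 μM = 3.01 s⁻¹.

3.01 s⁻¹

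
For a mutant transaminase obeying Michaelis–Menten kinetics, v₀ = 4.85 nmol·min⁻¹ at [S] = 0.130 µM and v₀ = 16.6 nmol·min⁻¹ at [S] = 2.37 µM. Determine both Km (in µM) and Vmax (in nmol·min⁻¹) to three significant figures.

In reciprocal form, 1/v = (Km/Vmax)·(1/[S]) + 1/Vmax. The two points give (1/[S], 1/v) = (7.692, 0.2062) and (0.4219, 0.06024).
Slope = (0.2062 − 0.06024)/(7.692 − 0.4219) = 0.02007; intercept = 0.2062 − 0.02007×7.692 = 0.05177.
Vmax = 1/intercept = 19.3 nmol·min⁻¹; Km = slope × Vmax = 0.02007 × 19.3 = 0.388 µM.

Km = 0.388 µM; Vmax = 19.3 nmol·min⁻¹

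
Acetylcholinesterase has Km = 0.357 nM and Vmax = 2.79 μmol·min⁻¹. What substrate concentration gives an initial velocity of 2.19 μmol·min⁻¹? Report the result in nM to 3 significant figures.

The required fractional saturation is v/Vmax = 2.19/2.79 = 0.7849.
Then [S]/(Km+[S]) = 0.7849 ⇒ [S] = 0.357 × 0.7849/(1 − 0.7849) = 1.30 nM.

1.30 nM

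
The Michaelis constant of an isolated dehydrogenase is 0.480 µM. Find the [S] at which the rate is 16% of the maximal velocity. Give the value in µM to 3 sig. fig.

v/Vmax = [S]/(Km+[S]) = 0.16, so [S] = Km·0.16/(1 − 0.16) = 0.480 × 0.1905.
[S] = 0.0914 µM.

0.0914 µM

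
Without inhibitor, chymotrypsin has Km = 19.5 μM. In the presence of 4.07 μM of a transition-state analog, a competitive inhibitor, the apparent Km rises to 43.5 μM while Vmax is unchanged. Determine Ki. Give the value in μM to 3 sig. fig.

Competitive: Km,app = α·Km with α = 1 + [I]/Ki.
α = Km,app/Km = 43.5/19.5 = 2.231.
Ki = [I]/(α − 1) = 4.07/1.231 = 3.31 μM.

3.31 μM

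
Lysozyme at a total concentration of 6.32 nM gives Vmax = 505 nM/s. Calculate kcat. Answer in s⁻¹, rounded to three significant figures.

kcat = Vmax/[E]total = 505 nM/s / 6.32 nM = 79.9 s⁻¹.

79.9 s⁻¹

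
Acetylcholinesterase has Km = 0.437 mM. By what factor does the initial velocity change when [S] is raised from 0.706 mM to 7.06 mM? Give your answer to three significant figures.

1.52

The fractional saturations are [S]/(Km+[S]) = 0.706/1.143 = 0.6177 and 7.06/7.497 = 0.9417.
v₂/v₁ is just their ratio: 0.9417/0.6177 = 1.52.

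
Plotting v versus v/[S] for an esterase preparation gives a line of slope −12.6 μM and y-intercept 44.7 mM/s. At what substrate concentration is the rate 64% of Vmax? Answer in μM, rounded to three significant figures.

The Eadie–Hofstee slope gives Km = 12.6 μM (slope = −Km).
v/Vmax = [S]/(Km+[S]) = 0.64 ⇒ [S] = Km·0.64/(1−0.64) = 12.6 × 1.778 = 22.4 μM.

22.4 μM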